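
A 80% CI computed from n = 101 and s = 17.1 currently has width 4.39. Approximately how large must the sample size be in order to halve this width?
n ≈ 404

CI width ∝ 1/√n
To reduce width by factor 2, need √n to grow by 2 → need 2² = 4 times as many samples.

Current: n = 101, width = 4.39
New: n = 404, width ≈ 2.18

Width reduced by factor of 4.39/2.18 = 2.01.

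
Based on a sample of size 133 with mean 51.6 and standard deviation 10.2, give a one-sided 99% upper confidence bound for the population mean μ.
μ ≤ 53.68

Upper bound (one-sided):
t* = 2.355 (one-sided for 99%)
Upper bound = x̄ + t* · s/√n = 51.6 + 2.355 · 10.2/√133 = 53.68

We are 99% confident that μ ≤ 53.68.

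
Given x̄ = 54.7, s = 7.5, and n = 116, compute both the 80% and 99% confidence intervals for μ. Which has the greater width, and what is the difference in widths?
99% CI is wider by 1.85

df = 115
80% CI: t* = 1.289, (53.80, 55.60), width = 2 · t* · s/√n = 1.80
99% CI: t* = 2.619, (52.88, 56.52), width = 2 · t* · s/√n = 3.65

The 99% CI is wider by 3.65 - 1.80 = 1.85.
Higher confidence requires a wider interval.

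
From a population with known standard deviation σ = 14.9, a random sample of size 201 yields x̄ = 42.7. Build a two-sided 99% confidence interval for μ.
(39.99, 45.41)

z-interval (σ known):
z* = 2.576 for 99% confidence

Margin of error = z* · σ/√n = 2.576 · 14.9/√201 = 2.71

CI: (42.7 - 2.71, 42.7 + 2.71) = (39.99, 45.41)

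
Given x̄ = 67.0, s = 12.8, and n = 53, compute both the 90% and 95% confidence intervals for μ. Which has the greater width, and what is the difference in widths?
95% CI is wider by 1.17

df = 52
90% CI: t* = 1.675, (64.05, 69.95), width = 2 · t* · s/√n = 5.89
95% CI: t* = 2.007, (63.47, 70.53), width = 2 · t* · s/√n = 7.06

The 95% CI is wider by 7.06 - 5.89 = 1.17.
Higher confidence requires a wider interval.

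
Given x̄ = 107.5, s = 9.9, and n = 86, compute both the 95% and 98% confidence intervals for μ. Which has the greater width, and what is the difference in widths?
98% CI is wider by 0.82

df = 85
95% CI: t* = 1.988, (105.38, 109.62), width = 2 · t* · s/√n = 4.24
98% CI: t* = 2.371, (104.97, 110.03), width = 2 · t* · s/√n = 5.06

The 98% CI is wider by 5.06 - 4.24 = 0.82.
Higher confidence requires a wider interval.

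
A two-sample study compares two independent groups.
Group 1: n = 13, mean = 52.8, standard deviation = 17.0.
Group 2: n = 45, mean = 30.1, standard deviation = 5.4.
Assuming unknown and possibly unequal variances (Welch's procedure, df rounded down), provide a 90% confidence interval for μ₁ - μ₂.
(14.18, 31.22)

Difference: x̄₁ - x̄₂ = 22.70
SE = √(s₁²/n₁ + s₂²/n₂) = √(17.0²/13 + 5.4²/45) = 4.7832
df = 12.71 → 12 (Welch–Satterthwaite, rounded down)
t* = 1.782

CI: 22.70 ± 1.782 · 4.7832 = 22.70 ± 8.52 = (14.18, 31.22)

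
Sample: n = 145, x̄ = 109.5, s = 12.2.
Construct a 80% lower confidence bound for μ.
μ ≥ 108.64

Lower bound (one-sided):
t* = 0.844 (one-sided for 80%)
Lower bound = x̄ - t* · s/√n = 109.5 - 0.844 · 12.2/√145 = 108.64

We are 80% confident that μ ≥ 108.64.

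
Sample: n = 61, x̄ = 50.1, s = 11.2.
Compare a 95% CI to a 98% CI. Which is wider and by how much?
98% CI is wider by 1.11

df = 60
95% CI: t* = 2.000, (47.23, 52.97), width = 2 · t* · s/√n = 5.74
98% CI: t* = 2.390, (46.67, 53.53), width = 2 · t* · s/√n = 6.85

The 98% CI is wider by 6.85 - 5.74 = 1.11.
Higher confidence requires a wider interval.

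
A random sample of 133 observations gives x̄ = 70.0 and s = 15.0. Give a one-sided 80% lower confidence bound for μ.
μ ≥ 68.90

Lower bound (one-sided):
t* = 0.844 (one-sided for 80%)
Lower bound = x̄ - t* · s/√n = 70.0 - 0.844 · 15.0/√133 = 68.90

We are 80% confident that μ ≥ 68.90.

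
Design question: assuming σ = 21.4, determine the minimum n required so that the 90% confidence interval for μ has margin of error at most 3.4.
n ≥ 108

For margin E ≤ 3.4:
n ≥ (z* · σ / E)²
n ≥ (1.645 · 21.4 / 3.4)²
n ≥ 107.20

Minimum n = 108 (rounding up)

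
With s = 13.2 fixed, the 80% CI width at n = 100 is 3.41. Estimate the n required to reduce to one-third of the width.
n ≈ 900

CI width ∝ 1/√n
To reduce width by factor 3, need √n to grow by 3 → need 3² = 9 times as many samples.

Current: n = 100, width = 3.41
New: n = 900, width ≈ 1.13

Width reduced by factor of 3.41/1.13 = 3.02.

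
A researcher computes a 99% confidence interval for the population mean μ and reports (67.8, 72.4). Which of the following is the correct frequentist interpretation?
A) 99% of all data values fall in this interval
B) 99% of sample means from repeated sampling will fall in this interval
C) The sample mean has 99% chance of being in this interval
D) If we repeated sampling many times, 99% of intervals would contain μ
D

A) Wrong — a CI is about the parameter μ, not individual data values.
B) Wrong — coverage applies to intervals containing μ, not to future x̄ values.
C) Wrong — x̄ is observed and sits in the interval by construction.
D) Correct — this is the frequentist long-run coverage interpretation.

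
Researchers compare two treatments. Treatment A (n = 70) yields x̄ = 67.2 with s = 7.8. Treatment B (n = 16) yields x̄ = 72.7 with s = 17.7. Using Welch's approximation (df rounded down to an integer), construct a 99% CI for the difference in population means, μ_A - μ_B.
(-18.71, 7.71)

Difference: x̄₁ - x̄₂ = -5.50
SE = √(s₁²/n₁ + s₂²/n₂) = √(7.8²/70 + 17.7²/16) = 4.5221
df = 16.35 → 16 (Welch–Satterthwaite, rounded down)
t* = 2.921

CI: -5.50 ± 2.921 · 4.5221 = -5.50 ± 13.21 = (-18.71, 7.71)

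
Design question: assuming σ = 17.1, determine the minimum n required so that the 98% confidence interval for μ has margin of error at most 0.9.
n ≥ 1954

For margin E ≤ 0.9:
n ≥ (z* · σ / E)²
n ≥ (2.326 · 17.1 / 0.9)²
n ≥ 1953.11

Minimum n = 1954 (rounding up)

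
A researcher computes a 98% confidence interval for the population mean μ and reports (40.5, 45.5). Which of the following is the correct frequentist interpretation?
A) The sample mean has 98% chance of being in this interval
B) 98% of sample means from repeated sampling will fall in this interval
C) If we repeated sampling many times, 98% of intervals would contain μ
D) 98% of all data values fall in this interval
C

A) Wrong — x̄ is observed and sits in the interval by construction.
B) Wrong — coverage applies to intervals containing μ, not to future x̄ values.
C) Correct — this is the frequentist long-run coverage interpretation.
D) Wrong — a CI is about the parameter μ, not individual data values.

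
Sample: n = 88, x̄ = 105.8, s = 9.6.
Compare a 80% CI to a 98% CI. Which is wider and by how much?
98% CI is wider by 2.21

df = 87
80% CI: t* = 1.291, (104.48, 107.12), width = 2 · t* · s/√n = 2.64
98% CI: t* = 2.370, (103.37, 108.23), width = 2 · t* · s/√n = 4.85

The 98% CI is wider by 4.85 - 2.64 = 2.21.
Higher confidence requires a wider interval.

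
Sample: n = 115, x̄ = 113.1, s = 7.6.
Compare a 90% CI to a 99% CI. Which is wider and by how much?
99% CI is wider by 1.36

df = 114
90% CI: t* = 1.658, (111.92, 114.28), width = 2 · t* · s/√n = 2.35
99% CI: t* = 2.620, (111.24, 114.96), width = 2 · t* · s/√n = 3.71

The 99% CI is wider by 3.71 - 2.35 = 1.36.
Higher confidence requires a wider interval.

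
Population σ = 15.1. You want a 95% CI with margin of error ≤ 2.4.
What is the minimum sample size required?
n ≥ 153

For margin E ≤ 2.4:
n ≥ (z* · σ / E)²
n ≥ (1.960 · 15.1 / 2.4)²
n ≥ 152.07

Minimum n = 153 (rounding up)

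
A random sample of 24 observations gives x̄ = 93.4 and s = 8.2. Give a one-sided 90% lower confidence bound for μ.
μ ≥ 91.19

Lower bound (one-sided):
t* = 1.319 (one-sided for 90%)
Lower bound = x̄ - t* · s/√n = 93.4 - 1.319 · 8.2/√24 = 91.19

We are 90% confident that μ ≥ 91.19.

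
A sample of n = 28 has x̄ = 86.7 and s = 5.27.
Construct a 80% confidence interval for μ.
(85.39, 88.01)

t-interval (σ unknown):
df = n - 1 = 27
t* = 1.314 for 80% confidence

Margin of error = t* · s/√n = 1.314 · 5.27/√28 = 1.31

CI: (85.39, 88.01)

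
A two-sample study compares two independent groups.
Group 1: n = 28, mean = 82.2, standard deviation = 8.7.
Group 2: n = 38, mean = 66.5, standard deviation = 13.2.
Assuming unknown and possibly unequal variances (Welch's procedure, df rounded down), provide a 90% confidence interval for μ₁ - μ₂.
(11.19, 20.21)

Difference: x̄₁ - x̄₂ = 15.70
SE = √(s₁²/n₁ + s₂²/n₂) = √(8.7²/28 + 13.2²/38) = 2.6997
df = 63.33 → 63 (Welch–Satterthwaite, rounded down)
t* = 1.669

CI: 15.70 ± 1.669 · 2.6997 = 15.70 ± 4.51 = (11.19, 20.21)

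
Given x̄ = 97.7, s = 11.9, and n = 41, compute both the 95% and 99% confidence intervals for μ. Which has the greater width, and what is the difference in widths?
99% CI is wider by 2.54

df = 40
95% CI: t* = 2.021, (93.94, 101.46), width = 2 · t* · s/√n = 7.51
99% CI: t* = 2.704, (92.67, 102.73), width = 2 · t* · s/√n = 10.05

The 99% CI is wider by 10.05 - 7.51 = 2.54.
Higher confidence requires a wider interval.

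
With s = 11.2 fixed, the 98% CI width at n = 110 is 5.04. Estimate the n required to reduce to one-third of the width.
n ≈ 990

CI width ∝ 1/√n
To reduce width by factor 3, need √n to grow by 3 → need 3² = 9 times as many samples.

Current: n = 110, width = 5.04
New: n = 990, width ≈ 1.66

Width reduced by factor of 5.04/1.66 = 3.04.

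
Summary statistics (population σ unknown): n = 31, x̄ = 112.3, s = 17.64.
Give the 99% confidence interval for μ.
(103.59, 121.01)

t-interval (σ unknown):
df = n - 1 = 30
t* = 2.750 for 99% confidence

Margin of error = t* · s/√n = 2.750 · 17.64/√31 = 8.71

CI: (103.59, 121.01)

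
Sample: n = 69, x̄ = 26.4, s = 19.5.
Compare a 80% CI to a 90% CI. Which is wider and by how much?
90% CI is wider by 1.75

df = 68
80% CI: t* = 1.294, (23.36, 29.44), width = 2 · t* · s/√n = 6.08
90% CI: t* = 1.668, (22.48, 30.32), width = 2 · t* · s/√n = 7.83

The 90% CI is wider by 7.83 - 6.08 = 1.75.
Higher confidence requires a wider interval.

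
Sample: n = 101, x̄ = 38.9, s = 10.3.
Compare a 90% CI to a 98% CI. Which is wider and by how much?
98% CI is wider by 1.45

df = 100
90% CI: t* = 1.660, (37.20, 40.60), width = 2 · t* · s/√n = 3.40
98% CI: t* = 2.364, (36.48, 41.32), width = 2 · t* · s/√n = 4.85

The 98% CI is wider by 4.85 - 3.40 = 1.45.
Higher confidence requires a wider interval.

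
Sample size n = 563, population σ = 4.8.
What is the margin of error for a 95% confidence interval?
Margin of error = 0.40

Margin of error = z* · σ/√n
= 1.960 · 4.8/√563
= 1.960 · 4.8/23.7276
= 0.40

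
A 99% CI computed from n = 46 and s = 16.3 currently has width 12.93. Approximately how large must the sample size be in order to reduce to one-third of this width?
n ≈ 414

CI width ∝ 1/√n
To reduce width by factor 3, need √n to grow by 3 → need 3² = 9 times as many samples.

Current: n = 46, width = 12.93
New: n = 414, width ≈ 4.15

Width reduced by factor of 12.93/4.15 = 3.12.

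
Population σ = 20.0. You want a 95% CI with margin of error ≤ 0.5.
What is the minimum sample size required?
n ≥ 6147

For margin E ≤ 0.5:
n ≥ (z* · σ / E)²
n ≥ (1.960 · 20.0 / 0.5)²
n ≥ 6146.56

Minimum n = 6147 (rounding up)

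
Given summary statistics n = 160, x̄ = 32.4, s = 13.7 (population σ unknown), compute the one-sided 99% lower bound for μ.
μ ≥ 29.85

Lower bound (one-sided):
t* = 2.350 (one-sided for 99%)
Lower bound = x̄ - t* · s/√n = 32.4 - 2.350 · 13.7/√160 = 29.85

We are 99% confident that μ ≥ 29.85.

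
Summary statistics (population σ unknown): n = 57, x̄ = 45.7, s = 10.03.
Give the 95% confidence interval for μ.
(43.04, 48.36)

t-interval (σ unknown):
df = n - 1 = 56
t* = 2.003 for 95% confidence

Margin of error = t* · s/√n = 2.003 · 10.03/√57 = 2.66

CI: (43.04, 48.36)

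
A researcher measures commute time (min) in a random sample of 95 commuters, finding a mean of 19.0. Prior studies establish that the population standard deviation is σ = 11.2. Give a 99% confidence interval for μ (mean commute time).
(16.04, 21.96)

z-interval (σ known):
z* = 2.576 for 99% confidence

Margin of error = z* · σ/√n = 2.576 · 11.2/√95 = 2.96

CI: (19.0 - 2.96, 19.0 + 2.96) = (16.04, 21.96)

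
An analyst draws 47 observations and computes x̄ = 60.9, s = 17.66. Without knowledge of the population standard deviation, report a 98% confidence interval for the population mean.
(54.69, 67.11)

t-interval (σ unknown):
df = n - 1 = 46
t* = 2.410 for 98% confidence

Margin of error = t* · s/√n = 2.410 · 17.66/√47 = 6.21

CI: (54.69, 67.11)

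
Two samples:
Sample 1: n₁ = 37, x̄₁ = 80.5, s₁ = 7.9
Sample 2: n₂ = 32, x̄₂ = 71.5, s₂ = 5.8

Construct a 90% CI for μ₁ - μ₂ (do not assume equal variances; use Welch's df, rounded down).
(6.24, 11.76)

Difference: x̄₁ - x̄₂ = 9.00
SE = √(s₁²/n₁ + s₂²/n₂) = √(7.9²/37 + 5.8²/32) = 1.6547
df = 65.37 → 65 (Welch–Satterthwaite, rounded down)
t* = 1.669

CI: 9.00 ± 1.669 · 1.6547 = 9.00 ± 2.76 = (6.24, 11.76)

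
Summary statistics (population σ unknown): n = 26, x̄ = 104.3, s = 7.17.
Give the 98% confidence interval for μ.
(100.81, 107.79)

t-interval (σ unknown):
df = n - 1 = 25
t* = 2.485 for 98% confidence

Margin of error = t* · s/√n = 2.485 · 7.17/√26 = 3.49

CI: (100.81, 107.79)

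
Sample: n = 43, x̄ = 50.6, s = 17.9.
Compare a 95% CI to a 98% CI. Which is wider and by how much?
98% CI is wider by 2.18

df = 42
95% CI: t* = 2.018, (45.09, 56.11), width = 2 · t* · s/√n = 11.02
98% CI: t* = 2.418, (44.00, 57.20), width = 2 · t* · s/√n = 13.20

The 98% CI is wider by 13.20 - 11.02 = 2.18.
Higher confidence requires a wider interval.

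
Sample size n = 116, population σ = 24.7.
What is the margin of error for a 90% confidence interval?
Margin of error = 3.77

Margin of error = z* · σ/√n
= 1.645 · 24.7/√116
= 1.645 · 24.7/10.7703
= 3.77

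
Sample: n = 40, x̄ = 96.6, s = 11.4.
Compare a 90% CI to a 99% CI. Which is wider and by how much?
99% CI is wider by 3.69

df = 39
90% CI: t* = 1.685, (93.56, 99.64), width = 2 · t* · s/√n = 6.07
99% CI: t* = 2.708, (91.72, 101.48), width = 2 · t* · s/√n = 9.76

The 99% CI is wider by 9.76 - 6.07 = 3.69.
Higher confidence requires a wider interval.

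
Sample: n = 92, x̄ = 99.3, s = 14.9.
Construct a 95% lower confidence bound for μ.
μ ≥ 96.72

Lower bound (one-sided):
t* = 1.662 (one-sided for 95%)
Lower bound = x̄ - t* · s/√n = 99.3 - 1.662 · 14.9/√92 = 96.72

We are 95% confident that μ ≥ 96.72.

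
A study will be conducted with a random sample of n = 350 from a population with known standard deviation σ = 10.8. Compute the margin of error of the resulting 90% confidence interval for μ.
Margin of error = 0.95

Margin of error = z* · σ/√n
= 1.645 · 10.8/√350
= 1.645 · 10.8/18.7083
= 0.95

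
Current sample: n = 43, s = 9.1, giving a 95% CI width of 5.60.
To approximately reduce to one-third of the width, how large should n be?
n ≈ 387

CI width ∝ 1/√n
To reduce width by factor 3, need √n to grow by 3 → need 3² = 9 times as many samples.

Current: n = 43, width = 5.60
New: n = 387, width ≈ 1.82

Width reduced by factor of 5.60/1.82 = 3.08.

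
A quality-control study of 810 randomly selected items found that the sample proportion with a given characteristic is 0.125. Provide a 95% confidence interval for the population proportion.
(0.102, 0.148)

Proportion CI:
SE = √(p̂(1-p̂)/n) = √(0.125 · 0.875 / 810) = 0.01162

z* = 1.960
Margin = z* · SE = 1.960 · 0.01162 = 0.0228

CI: 0.125 ± 0.0228 = (0.102, 0.148)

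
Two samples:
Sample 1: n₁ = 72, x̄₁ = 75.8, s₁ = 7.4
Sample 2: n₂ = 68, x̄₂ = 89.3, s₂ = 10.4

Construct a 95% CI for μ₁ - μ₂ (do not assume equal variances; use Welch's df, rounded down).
(-16.54, -10.46)

Difference: x̄₁ - x̄₂ = -13.50
SE = √(s₁²/n₁ + s₂²/n₂) = √(7.4²/72 + 10.4²/68) = 1.5333
df = 120.41 → 120 (Welch–Satterthwaite, rounded down)
t* = 1.980

CI: -13.50 ± 1.980 · 1.5333 = -13.50 ± 3.04 = (-16.54, -10.46)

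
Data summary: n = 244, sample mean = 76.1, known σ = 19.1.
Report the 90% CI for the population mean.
(74.09, 78.11)

z-interval (σ known):
z* = 1.645 for 90% confidence

Margin of error = z* · σ/√n = 1.645 · 19.1/√244 = 2.01

CI: (76.1 - 2.01, 76.1 + 2.01) = (74.09, 78.11)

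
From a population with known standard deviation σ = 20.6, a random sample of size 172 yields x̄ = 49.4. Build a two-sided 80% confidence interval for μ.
(47.39, 51.41)

z-interval (σ known):
z* = 1.282 for 80% confidence

Margin of error = z* · σ/√n = 1.282 · 20.6/√172 = 2.01

CI: (49.4 - 2.01, 49.4 + 2.01) = (47.39, 51.41)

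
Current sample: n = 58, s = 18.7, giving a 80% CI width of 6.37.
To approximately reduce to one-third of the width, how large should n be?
n ≈ 522

CI width ∝ 1/√n
To reduce width by factor 3, need √n to grow by 3 → need 3² = 9 times as many samples.

Current: n = 58, width = 6.37
New: n = 522, width ≈ 2.10

Width reduced by factor of 6.37/2.10 = 3.03.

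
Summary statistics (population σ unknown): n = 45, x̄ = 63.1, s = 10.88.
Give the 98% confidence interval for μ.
(59.18, 67.02)

t-interval (σ unknown):
df = n - 1 = 44
t* = 2.414 for 98% confidence

Margin of error = t* · s/√n = 2.414 · 10.88/√45 = 3.92

CI: (59.18, 67.02)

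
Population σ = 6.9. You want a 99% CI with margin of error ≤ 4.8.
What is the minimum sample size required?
n ≥ 14

For margin E ≤ 4.8:
n ≥ (z* · σ / E)²
n ≥ (2.576 · 6.9 / 4.8)²
n ≥ 13.71

Minimum n = 14 (rounding up)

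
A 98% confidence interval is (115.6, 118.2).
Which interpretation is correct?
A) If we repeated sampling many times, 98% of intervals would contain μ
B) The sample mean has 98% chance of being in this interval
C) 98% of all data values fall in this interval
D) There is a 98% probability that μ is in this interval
A

A) Correct — this is the frequentist long-run coverage interpretation.
B) Wrong — x̄ is observed and sits in the interval by construction.
C) Wrong — a CI is about the parameter μ, not individual data values.
D) Wrong — μ is fixed; the randomness lives in the interval, not in μ.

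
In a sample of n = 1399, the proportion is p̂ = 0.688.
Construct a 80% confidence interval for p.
(0.672, 0.704)

Proportion CI:
SE = √(p̂(1-p̂)/n) = √(0.688 · 0.312 / 1399) = 0.01239

z* = 1.282
Margin = z* · SE = 1.282 · 0.01239 = 0.0159

CI: 0.688 ± 0.0159 = (0.672, 0.704)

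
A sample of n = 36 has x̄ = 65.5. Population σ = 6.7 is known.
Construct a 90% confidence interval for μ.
(63.66, 67.34)

z-interval (σ known):
z* = 1.645 for 90% confidence

Margin of error = z* · σ/√n = 1.645 · 6.7/√36 = 1.84

CI: (65.5 - 1.84, 65.5 + 1.84) = (63.66, 67.34)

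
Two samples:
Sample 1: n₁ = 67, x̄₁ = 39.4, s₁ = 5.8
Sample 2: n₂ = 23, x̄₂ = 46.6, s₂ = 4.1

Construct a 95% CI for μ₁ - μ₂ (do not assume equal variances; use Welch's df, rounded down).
(-9.43, -4.97)

Difference: x̄₁ - x̄₂ = -7.20
SE = √(s₁²/n₁ + s₂²/n₂) = √(5.8²/67 + 4.1²/23) = 1.1104
df = 54.10 → 54 (Welch–Satterthwaite, rounded down)
t* = 2.005

CI: -7.20 ± 2.005 · 1.1104 = -7.20 ± 2.23 = (-9.43, -4.97)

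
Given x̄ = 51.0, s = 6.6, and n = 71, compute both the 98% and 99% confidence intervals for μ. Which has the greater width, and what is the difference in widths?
99% CI is wider by 0.42

df = 70
98% CI: t* = 2.381, (49.14, 52.86), width = 2 · t* · s/√n = 3.73
99% CI: t* = 2.648, (48.93, 53.07), width = 2 · t* · s/√n = 4.15

The 99% CI is wider by 4.15 - 3.73 = 0.42.
Higher confidence requires a wider interval.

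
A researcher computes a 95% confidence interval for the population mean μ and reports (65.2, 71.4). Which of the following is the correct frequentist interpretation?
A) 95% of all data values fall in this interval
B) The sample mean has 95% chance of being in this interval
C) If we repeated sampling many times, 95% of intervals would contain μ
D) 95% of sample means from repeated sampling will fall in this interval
C

A) Wrong — a CI is about the parameter μ, not individual data values.
B) Wrong — x̄ is observed and sits in the interval by construction.
C) Correct — this is the frequentist long-run coverage interpretation.
D) Wrong — coverage applies to intervals containing μ, not to future x̄ values.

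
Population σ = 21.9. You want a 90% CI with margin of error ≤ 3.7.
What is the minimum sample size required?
n ≥ 95

For margin E ≤ 3.7:
n ≥ (z* · σ / E)²
n ≥ (1.645 · 21.9 / 3.7)²
n ≥ 94.80

Minimum n = 95 (rounding up)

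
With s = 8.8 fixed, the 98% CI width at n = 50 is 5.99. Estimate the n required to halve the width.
n ≈ 200

CI width ∝ 1/√n
To reduce width by factor 2, need √n to grow by 2 → need 2² = 4 times as many samples.

Current: n = 50, width = 5.99
New: n = 200, width ≈ 2.92

Width reduced by factor of 5.99/2.92 = 2.05.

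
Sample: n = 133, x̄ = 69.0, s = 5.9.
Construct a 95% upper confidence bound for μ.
μ ≤ 69.85

Upper bound (one-sided):
t* = 1.656 (one-sided for 95%)
Upper bound = x̄ + t* · s/√n = 69.0 + 1.656 · 5.9/√133 = 69.85

We are 95% confident that μ ≤ 69.85.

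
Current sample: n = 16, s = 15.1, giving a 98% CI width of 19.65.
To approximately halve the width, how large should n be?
n ≈ 64

CI width ∝ 1/√n
To reduce width by factor 2, need √n to grow by 2 → need 2² = 4 times as many samples.

Current: n = 16, width = 19.65
New: n = 64, width ≈ 9.01

Width reduced by factor of 19.65/9.01 = 2.18.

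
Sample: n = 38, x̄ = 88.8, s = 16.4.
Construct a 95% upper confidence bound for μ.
μ ≤ 93.29

Upper bound (one-sided):
t* = 1.687 (one-sided for 95%)
Upper bound = x̄ + t* · s/√n = 88.8 + 1.687 · 16.4/√38 = 93.29

We are 95% confident that μ ≤ 93.29.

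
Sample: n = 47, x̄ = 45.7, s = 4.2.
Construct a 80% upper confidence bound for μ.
μ ≤ 46.22

Upper bound (one-sided):
t* = 0.850 (one-sided for 80%)
Upper bound = x̄ + t* · s/√n = 45.7 + 0.850 · 4.2/√47 = 46.22

We are 80% confident that μ ≤ 46.22.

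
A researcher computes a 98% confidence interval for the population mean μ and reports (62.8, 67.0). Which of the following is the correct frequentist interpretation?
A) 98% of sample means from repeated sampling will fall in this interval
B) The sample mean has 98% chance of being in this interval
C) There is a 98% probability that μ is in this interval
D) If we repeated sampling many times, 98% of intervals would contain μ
D

A) Wrong — coverage applies to intervals containing μ, not to future x̄ values.
B) Wrong — x̄ is observed and sits in the interval by construction.
C) Wrong — μ is fixed; the randomness lives in the interval, not in μ.
D) Correct — this is the frequentist long-run coverage interpretation.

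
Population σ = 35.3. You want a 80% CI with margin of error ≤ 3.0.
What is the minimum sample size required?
n ≥ 228

For margin E ≤ 3.0:
n ≥ (z* · σ / E)²
n ≥ (1.282 · 35.3 / 3.0)²
n ≥ 227.55

Minimum n = 228 (rounding up)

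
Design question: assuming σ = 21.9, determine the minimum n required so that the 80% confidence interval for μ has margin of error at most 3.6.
n ≥ 61

For margin E ≤ 3.6:
n ≥ (z* · σ / E)²
n ≥ (1.282 · 21.9 / 3.6)²
n ≥ 60.82

Minimum n = 61 (rounding up)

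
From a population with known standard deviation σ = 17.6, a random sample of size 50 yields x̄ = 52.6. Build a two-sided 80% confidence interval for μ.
(49.41, 55.79)

z-interval (σ known):
z* = 1.282 for 80% confidence

Margin of error = z* · σ/√n = 1.282 · 17.6/√50 = 3.19

CI: (52.6 - 3.19, 52.6 + 3.19) = (49.41, 55.79)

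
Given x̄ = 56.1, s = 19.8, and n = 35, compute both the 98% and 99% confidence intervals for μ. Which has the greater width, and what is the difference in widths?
99% CI is wider by 1.92

df = 34
98% CI: t* = 2.441, (47.93, 64.27), width = 2 · t* · s/√n = 16.34
99% CI: t* = 2.728, (46.97, 65.23), width = 2 · t* · s/√n = 18.26

The 99% CI is wider by 18.26 - 16.34 = 1.92.
Higher confidence requires a wider interval.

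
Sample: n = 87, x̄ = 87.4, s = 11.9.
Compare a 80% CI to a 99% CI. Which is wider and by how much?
99% CI is wider by 3.43

df = 86
80% CI: t* = 1.291, (85.75, 89.05), width = 2 · t* · s/√n = 3.29
99% CI: t* = 2.634, (84.04, 90.76), width = 2 · t* · s/√n = 6.72

The 99% CI is wider by 6.72 - 3.29 = 3.43.
Higher confidence requires a wider interval.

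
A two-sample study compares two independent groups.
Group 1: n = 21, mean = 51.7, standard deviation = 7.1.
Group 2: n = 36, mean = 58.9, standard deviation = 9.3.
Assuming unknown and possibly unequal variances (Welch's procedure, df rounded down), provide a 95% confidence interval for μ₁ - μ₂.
(-11.60, -2.80)

Difference: x̄₁ - x̄₂ = -7.20
SE = √(s₁²/n₁ + s₂²/n₂) = √(7.1²/21 + 9.3²/36) = 2.1916
df = 50.92 → 50 (Welch–Satterthwaite, rounded down)
t* = 2.009

CI: -7.20 ± 2.009 · 2.1916 = -7.20 ± 4.40 = (-11.60, -2.80)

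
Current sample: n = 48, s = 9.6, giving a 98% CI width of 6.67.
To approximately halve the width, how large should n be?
n ≈ 192

CI width ∝ 1/√n
To reduce width by factor 2, need √n to grow by 2 → need 2² = 4 times as many samples.

Current: n = 48, width = 6.67
New: n = 192, width ≈ 3.25

Width reduced by factor of 6.67/3.25 = 2.05.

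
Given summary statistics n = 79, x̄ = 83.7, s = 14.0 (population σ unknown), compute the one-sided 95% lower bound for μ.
μ ≥ 81.08

Lower bound (one-sided):
t* = 1.665 (one-sided for 95%)
Lower bound = x̄ - t* · s/√n = 83.7 - 1.665 · 14.0/√79 = 81.08

We are 95% confident that μ ≥ 81.08.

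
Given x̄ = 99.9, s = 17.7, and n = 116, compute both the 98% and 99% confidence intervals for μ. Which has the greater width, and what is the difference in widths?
99% CI is wider by 0.86

df = 115
98% CI: t* = 2.359, (96.02, 103.78), width = 2 · t* · s/√n = 7.75
99% CI: t* = 2.619, (95.60, 104.20), width = 2 · t* · s/√n = 8.61

The 99% CI is wider by 8.61 - 7.75 = 0.86.
Higher confidence requires a wider interval.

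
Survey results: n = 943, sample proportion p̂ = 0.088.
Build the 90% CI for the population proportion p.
(0.073, 0.103)

Proportion CI:
SE = √(p̂(1-p̂)/n) = √(0.088 · 0.912 / 943) = 0.00923

z* = 1.645
Margin = z* · SE = 1.645 · 0.00923 = 0.0152

CI: 0.088 ± 0.0152 = (0.073, 0.103)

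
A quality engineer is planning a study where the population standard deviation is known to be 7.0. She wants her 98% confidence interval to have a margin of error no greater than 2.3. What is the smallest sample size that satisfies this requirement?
n ≥ 51

For margin E ≤ 2.3:
n ≥ (z* · σ / E)²
n ≥ (2.326 · 7.0 / 2.3)²
n ≥ 50.11

Minimum n = 51 (rounding up)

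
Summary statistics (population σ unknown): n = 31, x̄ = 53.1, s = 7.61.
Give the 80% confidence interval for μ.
(51.31, 54.89)

t-interval (σ unknown):
df = n - 1 = 30
t* = 1.310 for 80% confidence

Margin of error = t* · s/√n = 1.310 · 7.61/√31 = 1.79

CI: (51.31, 54.89)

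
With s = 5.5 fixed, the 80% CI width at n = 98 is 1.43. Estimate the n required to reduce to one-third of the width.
n ≈ 882

CI width ∝ 1/√n
To reduce width by factor 3, need √n to grow by 3 → need 3² = 9 times as many samples.

Current: n = 98, width = 1.43
New: n = 882, width ≈ 0.48

Width reduced by factor of 1.43/0.48 = 2.98.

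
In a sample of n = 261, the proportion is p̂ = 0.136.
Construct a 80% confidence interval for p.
(0.109, 0.163)

Proportion CI:
SE = √(p̂(1-p̂)/n) = √(0.136 · 0.864 / 261) = 0.02122

z* = 1.282
Margin = z* · SE = 1.282 · 0.02122 = 0.0272

CI: 0.136 ± 0.0272 = (0.109, 0.163)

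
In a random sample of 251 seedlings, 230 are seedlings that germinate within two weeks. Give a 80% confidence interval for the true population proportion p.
(0.894, 0.939)

Proportion CI:
p̂ = 230/251 = 0.91633
SE = √(p̂(1-p̂)/n) = √(0.91633 · 0.08367 / 251) = 0.01748

z* = 1.282
Margin = z* · SE = 1.282 · 0.01748 = 0.0224

CI: 0.91633 ± 0.0224 = (0.894, 0.939)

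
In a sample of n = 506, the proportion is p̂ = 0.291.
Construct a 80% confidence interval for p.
(0.265, 0.317)

Proportion CI:
SE = √(p̂(1-p̂)/n) = √(0.291 · 0.709 / 506) = 0.02019

z* = 1.282
Margin = z* · SE = 1.282 · 0.02019 = 0.0259

CI: 0.291 ± 0.0259 = (0.265, 0.317)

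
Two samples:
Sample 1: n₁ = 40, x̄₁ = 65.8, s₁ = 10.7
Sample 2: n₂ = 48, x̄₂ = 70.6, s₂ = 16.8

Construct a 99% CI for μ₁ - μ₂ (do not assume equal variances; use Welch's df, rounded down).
(-12.60, 3.00)

Difference: x̄₁ - x̄₂ = -4.80
SE = √(s₁²/n₁ + s₂²/n₂) = √(10.7²/40 + 16.8²/48) = 2.9567
df = 80.82 → 80 (Welch–Satterthwaite, rounded down)
t* = 2.639

CI: -4.80 ± 2.639 · 2.9567 = -4.80 ± 7.80 = (-12.60, 3.00)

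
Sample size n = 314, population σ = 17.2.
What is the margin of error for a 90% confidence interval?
Margin of error = 1.60

Margin of error = z* · σ/√n
= 1.645 · 17.2/√314
= 1.645 · 17.2/17.7200
= 1.60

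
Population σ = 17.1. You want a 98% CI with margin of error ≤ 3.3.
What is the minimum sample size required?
n ≥ 146

For margin E ≤ 3.3:
n ≥ (z* · σ / E)²
n ≥ (2.326 · 17.1 / 3.3)²
n ≥ 145.27

Minimum n = 146 (rounding up)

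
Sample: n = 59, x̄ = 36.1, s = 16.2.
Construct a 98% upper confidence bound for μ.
μ ≤ 40.53

Upper bound (one-sided):
t* = 2.101 (one-sided for 98%)
Upper bound = x̄ + t* · s/√n = 36.1 + 2.101 · 16.2/√59 = 40.53

We are 98% confident that μ ≤ 40.53.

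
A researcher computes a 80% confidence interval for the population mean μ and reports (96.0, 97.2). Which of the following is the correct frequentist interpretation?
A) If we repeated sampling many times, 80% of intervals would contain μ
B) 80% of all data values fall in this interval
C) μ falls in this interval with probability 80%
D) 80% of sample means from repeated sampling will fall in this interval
A

A) Correct — this is the frequentist long-run coverage interpretation.
B) Wrong — a CI is about the parameter μ, not individual data values.
C) Wrong — μ is fixed; the randomness lives in the interval, not in μ.
D) Wrong — coverage applies to intervals containing μ, not to future x̄ values.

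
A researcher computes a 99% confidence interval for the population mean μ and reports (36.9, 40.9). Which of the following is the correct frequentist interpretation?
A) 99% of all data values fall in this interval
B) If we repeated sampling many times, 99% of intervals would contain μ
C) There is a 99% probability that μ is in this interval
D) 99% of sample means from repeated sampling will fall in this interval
B

A) Wrong — a CI is about the parameter μ, not individual data values.
B) Correct — this is the frequentist long-run coverage interpretation.
C) Wrong — μ is fixed; the randomness lives in the interval, not in μ.
D) Wrong — coverage applies to intervals containing μ, not to future x̄ values.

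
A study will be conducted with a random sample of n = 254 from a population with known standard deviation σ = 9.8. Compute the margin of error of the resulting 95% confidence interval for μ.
Margin of error = 1.21

Margin of error = z* · σ/√n
= 1.960 · 9.8/√254
= 1.960 · 9.8/15.9374
= 1.21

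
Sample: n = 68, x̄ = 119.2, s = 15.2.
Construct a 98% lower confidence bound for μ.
μ ≥ 115.34

Lower bound (one-sided):
t* = 2.095 (one-sided for 98%)
Lower bound = x̄ - t* · s/√n = 119.2 - 2.095 · 15.2/√68 = 115.34

We are 98% confident that μ ≥ 115.34.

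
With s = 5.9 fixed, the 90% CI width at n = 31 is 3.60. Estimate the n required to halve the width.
n ≈ 124

CI width ∝ 1/√n
To reduce width by factor 2, need √n to grow by 2 → need 2² = 4 times as many samples.

Current: n = 31, width = 3.60
New: n = 124, width ≈ 1.76

Width reduced by factor of 3.60/1.76 = 2.05.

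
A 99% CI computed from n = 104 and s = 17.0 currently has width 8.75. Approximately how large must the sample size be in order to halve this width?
n ≈ 416

CI width ∝ 1/√n
To reduce width by factor 2, need √n to grow by 2 → need 2² = 4 times as many samples.

Current: n = 104, width = 8.75
New: n = 416, width ≈ 4.31

Width reduced by factor of 8.75/4.31 = 2.03.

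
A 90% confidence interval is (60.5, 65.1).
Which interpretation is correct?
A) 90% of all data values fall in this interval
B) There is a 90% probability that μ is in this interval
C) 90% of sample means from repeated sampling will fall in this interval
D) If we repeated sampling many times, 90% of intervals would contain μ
D

A) Wrong — a CI is about the parameter μ, not individual data values.
B) Wrong — μ is fixed; the randomness lives in the interval, not in μ.
C) Wrong — coverage applies to intervals containing μ, not to future x̄ values.
D) Correct — this is the frequentist long-run coverage interpretation.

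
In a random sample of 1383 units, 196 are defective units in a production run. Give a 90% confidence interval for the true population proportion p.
(0.126, 0.157)

Proportion CI:
p̂ = 196/1383 = 0.14172
SE = √(p̂(1-p̂)/n) = √(0.14172 · 0.85828 / 1383) = 0.00938

z* = 1.645
Margin = z* · SE = 1.645 · 0.00938 = 0.0154

CI: 0.14172 ± 0.0154 = (0.126, 0.157)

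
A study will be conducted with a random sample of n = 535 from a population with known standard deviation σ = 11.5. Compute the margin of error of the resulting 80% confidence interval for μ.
Margin of error = 0.64

Margin of error = z* · σ/√n
= 1.282 · 11.5/√535
= 1.282 · 11.5/23.1301
= 0.64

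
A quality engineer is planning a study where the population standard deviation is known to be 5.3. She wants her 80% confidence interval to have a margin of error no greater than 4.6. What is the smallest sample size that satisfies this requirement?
n ≥ 3

For margin E ≤ 4.6:
n ≥ (z* · σ / E)²
n ≥ (1.282 · 5.3 / 4.6)²
n ≥ 2.18

Minimum n = 3 (rounding up)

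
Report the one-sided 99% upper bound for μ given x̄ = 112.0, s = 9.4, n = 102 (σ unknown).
μ ≤ 114.20

Upper bound (one-sided):
t* = 2.364 (one-sided for 99%)
Upper bound = x̄ + t* · s/√n = 112.0 + 2.364 · 9.4/√102 = 114.20

We are 99% confident that μ ≤ 114.20.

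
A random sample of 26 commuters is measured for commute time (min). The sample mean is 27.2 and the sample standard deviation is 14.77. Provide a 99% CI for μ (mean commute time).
(19.13, 35.27)

t-interval (σ unknown):
df = n - 1 = 25
t* = 2.787 for 99% confidence

Margin of error = t* · s/√n = 2.787 · 14.77/√26 = 8.07

CI: (19.13, 35.27)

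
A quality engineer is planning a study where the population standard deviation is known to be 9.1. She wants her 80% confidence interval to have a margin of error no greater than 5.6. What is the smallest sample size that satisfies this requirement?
n ≥ 5

For margin E ≤ 5.6:
n ≥ (z* · σ / E)²
n ≥ (1.282 · 9.1 / 5.6)²
n ≥ 4.34

Minimum n = 5 (rounding up)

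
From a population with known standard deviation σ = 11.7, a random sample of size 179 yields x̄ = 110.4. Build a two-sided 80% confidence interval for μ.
(109.28, 111.52)

z-interval (σ known):
z* = 1.282 for 80% confidence

Margin of error = z* · σ/√n = 1.282 · 11.7/√179 = 1.12

CI: (110.4 - 1.12, 110.4 + 1.12) = (109.28, 111.52)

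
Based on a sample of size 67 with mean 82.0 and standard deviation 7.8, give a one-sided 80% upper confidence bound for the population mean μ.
μ ≤ 82.81

Upper bound (one-sided):
t* = 0.847 (one-sided for 80%)
Upper bound = x̄ + t* · s/√n = 82.0 + 0.847 · 7.8/√67 = 82.81

We are 80% confident that μ ≤ 82.81.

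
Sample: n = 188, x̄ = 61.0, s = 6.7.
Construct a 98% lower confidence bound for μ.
μ ≥ 59.99

Lower bound (one-sided):
t* = 2.068 (one-sided for 98%)
Lower bound = x̄ - t* · s/√n = 61.0 - 2.068 · 6.7/√188 = 59.99

We are 98% confident that μ ≥ 59.99.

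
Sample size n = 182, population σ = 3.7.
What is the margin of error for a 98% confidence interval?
Margin of error = 0.64

Margin of error = z* · σ/√n
= 2.326 · 3.7/√182
= 2.326 · 3.7/13.4907
= 0.64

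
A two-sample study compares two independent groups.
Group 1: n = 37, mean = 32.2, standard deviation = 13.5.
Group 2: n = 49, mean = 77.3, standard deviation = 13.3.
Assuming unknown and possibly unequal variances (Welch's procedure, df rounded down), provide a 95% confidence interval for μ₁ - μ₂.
(-50.92, -39.28)

Difference: x̄₁ - x̄₂ = -45.10
SE = √(s₁²/n₁ + s₂²/n₂) = √(13.5²/37 + 13.3²/49) = 2.9216
df = 77.06 → 77 (Welch–Satterthwaite, rounded down)
t* = 1.991

CI: -45.10 ± 1.991 · 2.9216 = -45.10 ± 5.82 = (-50.92, -39.28)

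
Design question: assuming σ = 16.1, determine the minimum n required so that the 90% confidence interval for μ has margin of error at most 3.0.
n ≥ 78

For margin E ≤ 3.0:
n ≥ (z* · σ / E)²
n ≥ (1.645 · 16.1 / 3.0)²
n ≥ 77.94

Minimum n = 78 (rounding up)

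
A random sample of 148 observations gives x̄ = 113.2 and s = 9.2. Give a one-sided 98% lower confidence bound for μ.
μ ≥ 111.63

Lower bound (one-sided):
t* = 2.072 (one-sided for 98%)
Lower bound = x̄ - t* · s/√n = 113.2 - 2.072 · 9.2/√148 = 111.63

We are 98% confident that μ ≥ 111.63.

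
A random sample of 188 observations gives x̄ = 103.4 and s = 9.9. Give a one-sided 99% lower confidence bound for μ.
μ ≥ 101.71

Lower bound (one-sided):
t* = 2.346 (one-sided for 99%)
Lower bound = x̄ - t* · s/√n = 103.4 - 2.346 · 9.9/√188 = 101.71

We are 99% confident that μ ≥ 101.71.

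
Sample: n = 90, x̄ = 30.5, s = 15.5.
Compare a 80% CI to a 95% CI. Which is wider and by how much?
95% CI is wider by 2.27

df = 89
80% CI: t* = 1.291, (28.39, 32.61), width = 2 · t* · s/√n = 4.22
95% CI: t* = 1.987, (27.25, 33.75), width = 2 · t* · s/√n = 6.49

The 95% CI is wider by 6.49 - 4.22 = 2.27.
Higher confidence requires a wider interval.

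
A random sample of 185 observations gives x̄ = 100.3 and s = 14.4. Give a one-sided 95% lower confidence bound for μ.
μ ≥ 98.55

Lower bound (one-sided):
t* = 1.653 (one-sided for 95%)
Lower bound = x̄ - t* · s/√n = 100.3 - 1.653 · 14.4/√185 = 98.55

We are 95% confident that μ ≥ 98.55.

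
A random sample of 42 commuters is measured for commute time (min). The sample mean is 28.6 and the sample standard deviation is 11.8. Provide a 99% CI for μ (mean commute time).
(23.68, 33.52)

t-interval (σ unknown):
df = n - 1 = 41
t* = 2.701 for 99% confidence

Margin of error = t* · s/√n = 2.701 · 11.8/√42 = 4.92

CI: (23.68, 33.52)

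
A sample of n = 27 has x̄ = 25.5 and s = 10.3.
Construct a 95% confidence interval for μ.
(21.42, 29.58)

t-interval (σ unknown):
df = n - 1 = 26
t* = 2.056 for 95% confidence

Margin of error = t* · s/√n = 2.056 · 10.3/√27 = 4.08

CI: (21.42, 29.58)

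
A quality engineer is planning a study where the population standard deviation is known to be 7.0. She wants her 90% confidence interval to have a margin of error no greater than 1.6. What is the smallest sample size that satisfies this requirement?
n ≥ 52

For margin E ≤ 1.6:
n ≥ (z* · σ / E)²
n ≥ (1.645 · 7.0 / 1.6)²
n ≥ 51.80

Minimum n = 52 (rounding up)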